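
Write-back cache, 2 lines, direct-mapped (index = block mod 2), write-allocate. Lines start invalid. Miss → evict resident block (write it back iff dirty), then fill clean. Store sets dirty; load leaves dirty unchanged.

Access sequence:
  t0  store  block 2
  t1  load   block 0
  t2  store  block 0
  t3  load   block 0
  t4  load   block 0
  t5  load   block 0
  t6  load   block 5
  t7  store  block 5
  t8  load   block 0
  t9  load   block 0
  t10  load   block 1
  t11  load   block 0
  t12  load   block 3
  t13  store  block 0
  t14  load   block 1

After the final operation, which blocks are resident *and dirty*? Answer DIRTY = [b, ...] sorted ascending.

DIRTY = [0]

  0 | W B2 → L0 miss [D]
  1 | R B0 → L0 miss wb→B2 [-]
  2 | W B0 → L0 hit [D]
  3 | R B0 → L0 hit [D]
  4 | R B0 → L0 hit [D]
  5 | R B0 → L0 hit [D]
  6 | R B5 → L1 miss [-]
  7 | W B5 → L1 hit [D]
  8 | R B0 → L0 hit [D]
  9 | R B0 → L0 hit [D]
  10 | R B1 → L1 miss wb→B5 [-]
  11 | R B0 → L0 hit [D]
  12 | R B3 → L1 miss [-]
  13 | W B0 → L0 hit [D]
  14 | R B1 → L1 miss [-]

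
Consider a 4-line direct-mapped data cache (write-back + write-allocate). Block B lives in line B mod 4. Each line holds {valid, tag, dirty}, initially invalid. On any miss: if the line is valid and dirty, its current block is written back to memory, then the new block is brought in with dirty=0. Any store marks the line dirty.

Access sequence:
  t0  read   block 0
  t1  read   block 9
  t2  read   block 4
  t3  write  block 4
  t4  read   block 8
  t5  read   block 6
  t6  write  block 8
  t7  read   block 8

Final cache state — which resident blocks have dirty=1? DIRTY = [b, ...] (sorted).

  0 | R B0 → L0 miss [-]
  1 | R B9 → L1 miss [-]
  2 | R B4 → L0 miss [-]
  3 | W B4 → L0 hit [D]
  4 | R B8 → L0 miss wb→B4 [-]
  5 | R B6 → L2 miss [-]
  6 | W B8 → L0 hit [D]
  7 | R B8 → L0 hit [D]

DIRTY = [8]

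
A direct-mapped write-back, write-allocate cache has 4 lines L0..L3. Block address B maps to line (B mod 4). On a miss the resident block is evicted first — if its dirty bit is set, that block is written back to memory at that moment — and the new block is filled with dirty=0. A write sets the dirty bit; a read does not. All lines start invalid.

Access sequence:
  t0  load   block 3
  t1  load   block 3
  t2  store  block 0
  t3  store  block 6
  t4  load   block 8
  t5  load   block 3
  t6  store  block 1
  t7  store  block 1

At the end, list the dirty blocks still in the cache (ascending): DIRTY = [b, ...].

DIRTY = [1, 6]

0: R B3 -> L3 miss  d=-]
1: R B3 -> L3 hit  d=-]
2: W B0 -> L0 miss  d=D]
3: W B6 -> L2 miss  d=D]
4: R B8 -> L0 miss wb->B0  d=-]
5: R B3 -> L3 hit  d=-]
6: W B1 -> L1 miss  d=D]
7: W B1 -> L1 hit  d=D]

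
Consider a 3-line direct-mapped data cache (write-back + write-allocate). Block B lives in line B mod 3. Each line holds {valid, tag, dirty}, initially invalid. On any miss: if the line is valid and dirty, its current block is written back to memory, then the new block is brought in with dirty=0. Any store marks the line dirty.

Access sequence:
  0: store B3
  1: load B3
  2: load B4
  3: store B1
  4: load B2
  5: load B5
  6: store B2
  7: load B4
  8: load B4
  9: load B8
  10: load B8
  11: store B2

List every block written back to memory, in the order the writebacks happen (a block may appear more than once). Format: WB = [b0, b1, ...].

WB = [1, 2]

  0 | W B3 → L0 miss [D]
  1 | R B3 → L0 hit [D]
  2 | R B4 → L1 miss [-]
  3 | W B1 → L1 miss [D]
  4 | R B2 → L2 miss [-]
  5 | R B5 → L2 miss [-]
  6 | W B2 → L2 miss [D]
  7 | R B4 → L1 miss wb→B1 [-]
  8 | R B4 → L1 hit [-]
  9 | R B8 → L2 miss wb→B2 [-]
  10 | R B8 → L2 hit [-]
  11 | W B2 → L2 miss [D]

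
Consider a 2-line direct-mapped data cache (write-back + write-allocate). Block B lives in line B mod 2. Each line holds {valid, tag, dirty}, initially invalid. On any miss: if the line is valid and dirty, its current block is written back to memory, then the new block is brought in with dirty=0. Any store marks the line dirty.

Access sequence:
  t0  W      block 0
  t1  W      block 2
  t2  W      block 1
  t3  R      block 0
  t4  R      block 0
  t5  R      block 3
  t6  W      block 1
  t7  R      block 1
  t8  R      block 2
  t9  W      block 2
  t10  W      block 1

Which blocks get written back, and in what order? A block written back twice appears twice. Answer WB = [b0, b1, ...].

0: W B0 → L0 miss [D]
1: W B2 → L0 miss wb→B0 [D]
2: W B1 → L1 miss [D]
3: R B0 → L0 miss wb→B2 [-]
4: R B0 → L0 hit [-]
5: R B3 → L1 miss wb→B1 [-]
6: W B1 → L1 miss [D]
7: R B1 → L1 hit [D]
8: R B2 → L0 miss [-]
9: W B2 → L0 hit [D]
10: W B1 → L1 hit [D]

WB = [0, 2, 1]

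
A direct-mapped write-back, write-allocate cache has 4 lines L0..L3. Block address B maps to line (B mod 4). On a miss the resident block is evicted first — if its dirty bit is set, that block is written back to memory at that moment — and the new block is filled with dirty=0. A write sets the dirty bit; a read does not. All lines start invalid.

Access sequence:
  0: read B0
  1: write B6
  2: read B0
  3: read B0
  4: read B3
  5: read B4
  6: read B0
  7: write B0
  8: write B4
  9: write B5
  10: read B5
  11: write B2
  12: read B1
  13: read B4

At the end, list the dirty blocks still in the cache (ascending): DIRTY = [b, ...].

  0 | R B0 → L0 miss [-]
  1 | W B6 → L2 miss [D]
  2 | R B0 → L0 hit [-]
  3 | R B0 → L0 hit [-]
  4 | R B3 → L3 miss [-]
  5 | R B4 → L0 miss [-]
  6 | R B0 → L0 miss [-]
  7 | W B0 → L0 hit [D]
  8 | W B4 → L0 miss wb→B0 [D]
  9 | W B5 → L1 miss [D]
  10 | R B5 → L1 hit [D]
  11 | W B2 → L2 miss wb→B6 [D]
  12 | R B1 → L1 miss wb→B5 [-]
  13 | R B4 → L0 hit [D]

DIRTY = [2, 4]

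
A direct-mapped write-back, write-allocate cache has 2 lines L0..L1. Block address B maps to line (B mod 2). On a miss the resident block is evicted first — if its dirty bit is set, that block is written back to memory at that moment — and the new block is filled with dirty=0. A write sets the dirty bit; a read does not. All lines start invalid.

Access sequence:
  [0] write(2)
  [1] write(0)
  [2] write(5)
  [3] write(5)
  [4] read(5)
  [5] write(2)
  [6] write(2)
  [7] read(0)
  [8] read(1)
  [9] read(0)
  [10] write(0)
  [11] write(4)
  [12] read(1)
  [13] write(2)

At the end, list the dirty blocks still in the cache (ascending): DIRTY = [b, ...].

DIRTY = [2]

  0 | W B2 → L0 miss [D]
  1 | W B0 → L0 miss wb→B2 [D]
  2 | W B5 → L1 miss [D]
  3 | W B5 → L1 hit [D]
  4 | R B5 → L1 hit [D]
  5 | W B2 → L0 miss wb→B0 [D]
  6 | W B2 → L0 hit [D]
  7 | R B0 → L0 miss wb→B2 [-]
  8 | R B1 → L1 miss wb→B5 [-]
  9 | R B0 → L0 hit [-]
  10 | W B0 → L0 hit [D]
  11 | W B4 → L0 miss wb→B0 [D]
  12 | R B1 → L1 hit [-]
  13 | W B2 → L0 miss wb→B4 [D]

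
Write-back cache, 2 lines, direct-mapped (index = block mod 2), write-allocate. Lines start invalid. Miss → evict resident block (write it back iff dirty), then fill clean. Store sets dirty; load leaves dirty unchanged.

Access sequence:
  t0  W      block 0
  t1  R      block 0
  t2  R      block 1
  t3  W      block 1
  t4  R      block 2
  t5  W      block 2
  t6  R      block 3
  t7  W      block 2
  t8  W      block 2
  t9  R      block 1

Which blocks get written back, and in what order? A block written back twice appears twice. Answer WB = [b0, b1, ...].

WB = [0, 1]

0: W B0 → L0 miss [D]
1: R B0 → L0 hit [D]
2: R B1 → L1 miss [-]
3: W B1 → L1 hit [D]
4: R B2 → L0 miss wb→B0 [-]
5: W B2 → L0 hit [D]
6: R B3 → L1 miss wb→B1 [-]
7: W B2 → L0 hit [D]
8: W B2 → L0 hit [D]
9: R B1 → L1 miss [-]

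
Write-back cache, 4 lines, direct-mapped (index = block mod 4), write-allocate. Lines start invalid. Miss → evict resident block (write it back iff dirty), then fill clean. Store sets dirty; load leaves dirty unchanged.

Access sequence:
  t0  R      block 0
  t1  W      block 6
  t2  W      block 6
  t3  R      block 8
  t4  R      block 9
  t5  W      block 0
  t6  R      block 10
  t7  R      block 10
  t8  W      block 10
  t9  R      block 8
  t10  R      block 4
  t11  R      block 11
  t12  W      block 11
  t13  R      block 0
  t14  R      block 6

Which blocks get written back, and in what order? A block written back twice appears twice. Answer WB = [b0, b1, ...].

WB = [6, 0, 10]

  0 | R B0 → L0 miss [-]
  1 | W B6 → L2 miss [D]
  2 | W B6 → L2 hit [D]
  3 | R B8 → L0 miss [-]
  4 | R B9 → L1 miss [-]
  5 | W B0 → L0 miss [D]
  6 | R B10 → L2 miss wb→B6 [-]
  7 | R B10 → L2 hit [-]
  8 | W B10 → L2 hit [D]
  9 | R B8 → L0 miss wb→B0 [-]
  10 | R B4 → L0 miss [-]
  11 | R B11 → L3 miss [-]
  12 | W B11 → L3 hit [D]
  13 | R B0 → L0 miss [-]
  14 | R B6 → L2 miss wb→B10 [-]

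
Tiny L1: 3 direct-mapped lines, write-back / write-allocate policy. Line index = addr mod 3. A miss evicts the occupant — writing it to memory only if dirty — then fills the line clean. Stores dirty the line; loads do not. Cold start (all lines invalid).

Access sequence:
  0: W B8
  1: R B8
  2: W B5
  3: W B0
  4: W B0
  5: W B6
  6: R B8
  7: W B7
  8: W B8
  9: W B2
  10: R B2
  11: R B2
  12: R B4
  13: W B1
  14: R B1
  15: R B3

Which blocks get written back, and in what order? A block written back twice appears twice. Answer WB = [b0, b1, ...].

WB = [8, 0, 5, 8, 7, 6]

  0 | W B8 → L2 miss [D]
  1 | R B8 → L2 hit [D]
  2 | W B5 → L2 miss wb→B8 [D]
  3 | W B0 → L0 miss [D]
  4 | W B0 → L0 hit [D]
  5 | W B6 → L0 miss wb→B0 [D]
  6 | R B8 → L2 miss wb→B5 [-]
  7 | W B7 → L1 miss [D]
  8 | W B8 → L2 hit [D]
  9 | W B2 → L2 miss wb→B8 [D]
  10 | R B2 → L2 hit [D]
  11 | R B2 → L2 hit [D]
  12 | R B4 → L1 miss wb→B7 [-]
  13 | W B1 → L1 miss [D]
  14 | R B1 → L1 hit [D]
  15 | R B3 → L0 miss wb→B6 [-]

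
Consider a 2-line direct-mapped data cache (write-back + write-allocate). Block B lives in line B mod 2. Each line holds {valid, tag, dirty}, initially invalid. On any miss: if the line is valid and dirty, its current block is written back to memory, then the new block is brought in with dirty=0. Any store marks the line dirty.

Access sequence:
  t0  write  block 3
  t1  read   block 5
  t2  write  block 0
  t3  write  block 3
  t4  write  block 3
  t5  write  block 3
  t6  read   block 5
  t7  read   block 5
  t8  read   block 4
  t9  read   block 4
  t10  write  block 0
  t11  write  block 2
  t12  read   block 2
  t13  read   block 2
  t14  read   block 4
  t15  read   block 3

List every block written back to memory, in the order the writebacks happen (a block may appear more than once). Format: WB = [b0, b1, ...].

WB = [3, 3, 0, 0, 2]

0: W B3 → L1 miss [D]
1: R B5 → L1 miss wb→B3 [-]
2: W B0 → L0 miss [D]
3: W B3 → L1 miss [D]
4: W B3 → L1 hit [D]
5: W B3 → L1 hit [D]
6: R B5 → L1 miss wb→B3 [-]
7: R B5 → L1 hit [-]
8: R B4 → L0 miss wb→B0 [-]
9: R B4 → L0 hit [-]
10: W B0 → L0 miss [D]
11: W B2 → L0 miss wb→B0 [D]
12: R B2 → L0 hit [D]
13: R B2 → L0 hit [D]
14: R B4 → L0 miss wb→B2 [-]
15: R B3 → L1 miss [-]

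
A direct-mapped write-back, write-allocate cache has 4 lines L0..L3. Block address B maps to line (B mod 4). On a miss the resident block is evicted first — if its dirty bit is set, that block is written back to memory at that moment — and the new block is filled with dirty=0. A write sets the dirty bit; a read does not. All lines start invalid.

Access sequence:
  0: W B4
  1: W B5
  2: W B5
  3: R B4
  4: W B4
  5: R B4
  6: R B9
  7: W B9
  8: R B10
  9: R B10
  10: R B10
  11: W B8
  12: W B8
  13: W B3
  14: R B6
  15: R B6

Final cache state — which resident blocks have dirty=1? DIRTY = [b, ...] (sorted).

0: W B4 -> L0 miss  d=D]
1: W B5 -> L1 miss  d=D]
2: W B5 -> L1 hit  d=D]
3: R B4 -> L0 hit  d=D]
4: W B4 -> L0 hit  d=D]
5: R B4 -> L0 hit  d=D]
6: R B9 -> L1 miss wb->B5  d=-]
7: W B9 -> L1 hit  d=D]
8: R B10 -> L2 miss  d=-]
9: R B10 -> L2 hit  d=-]
10: R B10 -> L2 hit  d=-]
11: W B8 -> L0 miss wb->B4  d=D]
12: W B8 -> L0 hit  d=D]
13: W B3 -> L3 miss  d=D]
14: R B6 -> L2 miss  d=-]
15: R B6 -> L2 hit  d=-]

DIRTY = [3, 8, 9]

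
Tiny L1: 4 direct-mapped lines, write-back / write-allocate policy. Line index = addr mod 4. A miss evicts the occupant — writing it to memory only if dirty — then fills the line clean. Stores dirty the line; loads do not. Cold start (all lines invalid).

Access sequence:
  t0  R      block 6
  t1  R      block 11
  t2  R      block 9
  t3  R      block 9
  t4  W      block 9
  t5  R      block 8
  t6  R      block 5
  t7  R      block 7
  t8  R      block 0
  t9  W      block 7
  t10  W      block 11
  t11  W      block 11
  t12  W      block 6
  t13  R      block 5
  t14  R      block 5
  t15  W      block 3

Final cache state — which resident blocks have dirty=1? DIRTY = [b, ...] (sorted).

DIRTY = [3, 6]

0: R B6 -> L2 miss  d=-]
1: R B11 -> L3 miss  d=-]
2: R B9 -> L1 miss  d=-]
3: R B9 -> L1 hit  d=-]
4: W B9 -> L1 hit  d=D]
5: R B8 -> L0 miss  d=-]
6: R B5 -> L1 miss wb->B9  d=-]
7: R B7 -> L3 miss  d=-]
8: R B0 -> L0 miss  d=-]
9: W B7 -> L3 hit  d=D]
10: W B11 -> L3 miss wb->B7  d=D]
11: W B11 -> L3 hit  d=D]
12: W B6 -> L2 hit  d=D]
13: R B5 -> L1 hit  d=-]
14: R B5 -> L1 hit  d=-]
15: W B3 -> L3 miss wb->B11  d=D]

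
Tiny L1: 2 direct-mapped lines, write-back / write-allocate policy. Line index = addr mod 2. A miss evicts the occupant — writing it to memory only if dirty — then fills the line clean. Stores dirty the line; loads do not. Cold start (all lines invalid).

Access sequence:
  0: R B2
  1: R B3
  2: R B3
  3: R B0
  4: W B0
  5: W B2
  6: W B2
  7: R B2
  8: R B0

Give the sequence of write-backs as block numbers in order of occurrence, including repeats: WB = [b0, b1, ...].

  0 | R B2 → L0 miss [-]
  1 | R B3 → L1 miss [-]
  2 | R B3 → L1 hit [-]
  3 | R B0 → L0 miss [-]
  4 | W B0 → L0 hit [D]
  5 | W B2 → L0 miss wb→B0 [D]
  6 | W B2 → L0 hit [D]
  7 | R B2 → L0 hit [D]
  8 | R B0 → L0 miss wb→B2 [-]

WB = [0, 2]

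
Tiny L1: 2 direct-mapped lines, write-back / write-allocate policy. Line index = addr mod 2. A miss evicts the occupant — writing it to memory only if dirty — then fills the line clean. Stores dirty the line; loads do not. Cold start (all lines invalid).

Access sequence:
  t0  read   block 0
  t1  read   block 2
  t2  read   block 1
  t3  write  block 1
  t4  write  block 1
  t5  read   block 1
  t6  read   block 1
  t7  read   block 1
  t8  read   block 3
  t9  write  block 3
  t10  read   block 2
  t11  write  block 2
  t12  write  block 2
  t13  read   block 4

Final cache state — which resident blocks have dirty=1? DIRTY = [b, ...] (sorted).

DIRTY = [3]

0: R B0 → L0 miss [-]
1: R B2 → L0 miss [-]
2: R B1 → L1 miss [-]
3: W B1 → L1 hit [D]
4: W B1 → L1 hit [D]
5: R B1 → L1 hit [D]
6: R B1 → L1 hit [D]
7: R B1 → L1 hit [D]
8: R B3 → L1 miss wb→B1 [-]
9: W B3 → L1 hit [D]
10: R B2 → L0 hit [-]
11: W B2 → L0 hit [D]
12: W B2 → L0 hit [D]
13: R B4 → L0 miss wb→B2 [-]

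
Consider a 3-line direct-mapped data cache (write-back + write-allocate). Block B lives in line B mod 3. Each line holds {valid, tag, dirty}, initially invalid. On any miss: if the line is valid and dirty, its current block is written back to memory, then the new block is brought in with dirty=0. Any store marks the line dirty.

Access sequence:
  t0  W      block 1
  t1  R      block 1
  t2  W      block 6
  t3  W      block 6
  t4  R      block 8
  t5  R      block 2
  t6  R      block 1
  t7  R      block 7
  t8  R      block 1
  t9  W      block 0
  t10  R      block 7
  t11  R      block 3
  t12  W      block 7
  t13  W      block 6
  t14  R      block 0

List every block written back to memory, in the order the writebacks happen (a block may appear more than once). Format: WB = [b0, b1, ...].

WB = [1, 6, 0, 6]

0: W B1 → L1 miss [D]
1: R B1 → L1 hit [D]
2: W B6 → L0 miss [D]
3: W B6 → L0 hit [D]
4: R B8 → L2 miss [-]
5: R B2 → L2 miss [-]
6: R B1 → L1 hit [D]
7: R B7 → L1 miss wb→B1 [-]
8: R B1 → L1 miss [-]
9: W B0 → L0 miss wb→B6 [D]
10: R B7 → L1 miss [-]
11: R B3 → L0 miss wb→B0 [-]
12: W B7 → L1 hit [D]
13: W B6 → L0 miss [D]
14: R B0 → L0 miss wb→B6 [-]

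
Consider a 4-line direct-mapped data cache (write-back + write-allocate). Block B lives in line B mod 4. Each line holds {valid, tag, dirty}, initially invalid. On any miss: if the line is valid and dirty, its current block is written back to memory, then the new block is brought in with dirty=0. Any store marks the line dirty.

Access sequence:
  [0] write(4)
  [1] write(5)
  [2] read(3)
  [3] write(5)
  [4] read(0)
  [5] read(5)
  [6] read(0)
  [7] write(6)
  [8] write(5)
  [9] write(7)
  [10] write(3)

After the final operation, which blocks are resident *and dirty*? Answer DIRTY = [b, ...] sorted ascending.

DIRTY = [3, 5, 6]

0: W B4 -> L0 miss  d=D]
1: W B5 -> L1 miss  d=D]
2: R B3 -> L3 miss  d=-]
3: W B5 -> L1 hit  d=D]
4: R B0 -> L0 miss wb->B4  d=-]
5: R B5 -> L1 hit  d=D]
6: R B0 -> L0 hit  d=-]
7: W B6 -> L2 miss  d=D]
8: W B5 -> L1 hit  d=D]
9: W B7 -> L3 miss  d=D]
10: W B3 -> L3 miss wb->B7  d=D]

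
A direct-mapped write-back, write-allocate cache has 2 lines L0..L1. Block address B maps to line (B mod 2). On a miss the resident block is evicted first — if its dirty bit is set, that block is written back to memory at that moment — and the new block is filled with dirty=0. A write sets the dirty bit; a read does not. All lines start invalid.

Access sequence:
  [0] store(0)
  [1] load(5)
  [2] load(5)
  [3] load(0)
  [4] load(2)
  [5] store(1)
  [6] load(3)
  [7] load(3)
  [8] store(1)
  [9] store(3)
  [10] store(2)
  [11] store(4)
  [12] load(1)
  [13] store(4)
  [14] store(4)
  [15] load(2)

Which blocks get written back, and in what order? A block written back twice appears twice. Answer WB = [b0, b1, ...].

  0 | W B0 → L0 miss [D]
  1 | R B5 → L1 miss [-]
  2 | R B5 → L1 hit [-]
  3 | R B0 → L0 hit [D]
  4 | R B2 → L0 miss wb→B0 [-]
  5 | W B1 → L1 miss [D]
  6 | R B3 → L1 miss wb→B1 [-]
  7 | R B3 → L1 hit [-]
  8 | W B1 → L1 miss [D]
  9 | W B3 → L1 miss wb→B1 [D]
  10 | W B2 → L0 hit [D]
  11 | W B4 → L0 miss wb→B2 [D]
  12 | R B1 → L1 miss wb→B3 [-]
  13 | W B4 → L0 hit [D]
  14 | W B4 → L0 hit [D]
  15 | R B2 → L0 miss wb→B4 [-]

WB = [0, 1, 1, 2, 3, 4]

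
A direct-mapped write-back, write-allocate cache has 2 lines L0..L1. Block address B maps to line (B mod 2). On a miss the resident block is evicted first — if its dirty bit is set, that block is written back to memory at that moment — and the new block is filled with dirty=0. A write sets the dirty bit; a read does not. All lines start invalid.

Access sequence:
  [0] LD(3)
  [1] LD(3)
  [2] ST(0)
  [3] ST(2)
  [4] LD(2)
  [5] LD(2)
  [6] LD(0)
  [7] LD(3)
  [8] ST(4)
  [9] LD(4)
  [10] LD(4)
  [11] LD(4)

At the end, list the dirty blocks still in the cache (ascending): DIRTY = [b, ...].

0: R B3 -> L1 miss  d=-]
1: R B3 -> L1 hit  d=-]
2: W B0 -> L0 miss  d=D]
3: W B2 -> L0 miss wb->B0  d=D]
4: R B2 -> L0 hit  d=D]
5: R B2 -> L0 hit  d=D]
6: R B0 -> L0 miss wb->B2  d=-]
7: R B3 -> L1 hit  d=-]
8: W B4 -> L0 miss  d=D]
9: R B4 -> L0 hit  d=D]
10: R B4 -> L0 hit  d=D]
11: R B4 -> L0 hit  d=D]

DIRTY = [4]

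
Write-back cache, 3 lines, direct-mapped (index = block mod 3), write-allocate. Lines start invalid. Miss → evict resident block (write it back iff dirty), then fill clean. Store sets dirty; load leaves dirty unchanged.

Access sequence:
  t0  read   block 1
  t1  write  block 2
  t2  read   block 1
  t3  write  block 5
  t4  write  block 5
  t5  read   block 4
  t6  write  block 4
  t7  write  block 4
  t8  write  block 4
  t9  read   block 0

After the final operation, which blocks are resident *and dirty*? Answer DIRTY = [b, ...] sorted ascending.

DIRTY = [4, 5]

0: R B1 → L1 miss [-]
1: W B2 → L2 miss [D]
2: R B1 → L1 hit [-]
3: W B5 → L2 miss wb→B2 [D]
4: W B5 → L2 hit [D]
5: R B4 → L1 miss [-]
6: W B4 → L1 hit [D]
7: W B4 → L1 hit [D]
8: W B4 → L1 hit [D]
9: R B0 → L0 miss [-]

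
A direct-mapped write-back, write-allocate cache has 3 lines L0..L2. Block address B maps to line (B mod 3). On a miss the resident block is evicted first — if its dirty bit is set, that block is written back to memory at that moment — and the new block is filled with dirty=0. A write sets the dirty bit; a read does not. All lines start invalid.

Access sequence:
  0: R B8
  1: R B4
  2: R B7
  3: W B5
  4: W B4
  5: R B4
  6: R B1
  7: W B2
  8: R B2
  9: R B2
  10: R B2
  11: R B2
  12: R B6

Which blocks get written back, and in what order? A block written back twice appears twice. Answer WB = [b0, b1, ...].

WB = [4, 5]

0: R B8 → L2 miss [-]
1: R B4 → L1 miss [-]
2: R B7 → L1 miss [-]
3: W B5 → L2 miss [D]
4: W B4 → L1 miss [D]
5: R B4 → L1 hit [D]
6: R B1 → L1 miss wb→B4 [-]
7: W B2 → L2 miss wb→B5 [D]
8: R B2 → L2 hit [D]
9: R B2 → L2 hit [D]
10: R B2 → L2 hit [D]
11: R B2 → L2 hit [D]
12: R B6 → L0 miss [-]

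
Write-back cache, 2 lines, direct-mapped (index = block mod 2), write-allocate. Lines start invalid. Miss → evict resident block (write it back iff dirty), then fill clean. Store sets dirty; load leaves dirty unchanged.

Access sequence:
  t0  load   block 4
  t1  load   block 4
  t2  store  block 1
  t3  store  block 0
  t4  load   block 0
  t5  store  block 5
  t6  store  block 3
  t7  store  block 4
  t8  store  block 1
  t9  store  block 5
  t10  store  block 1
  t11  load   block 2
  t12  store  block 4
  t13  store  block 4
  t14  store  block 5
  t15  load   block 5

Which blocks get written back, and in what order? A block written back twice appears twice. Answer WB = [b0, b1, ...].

0: R B4 → L0 miss [-]
1: R B4 → L0 hit [-]
2: W B1 → L1 miss [D]
3: W B0 → L0 miss [D]
4: R B0 → L0 hit [D]
5: W B5 → L1 miss wb→B1 [D]
6: W B3 → L1 miss wb→B5 [D]
7: W B4 → L0 miss wb→B0 [D]
8: W B1 → L1 miss wb→B3 [D]
9: W B5 → L1 miss wb→B1 [D]
10: W B1 → L1 miss wb→B5 [D]
11: R B2 → L0 miss wb→B4 [-]
12: W B4 → L0 miss [D]
13: W B4 → L0 hit [D]
14: W B5 → L1 miss wb→B1 [D]
15: R B5 → L1 hit [D]

WB = [1, 5, 0, 3, 1, 5, 4, 1]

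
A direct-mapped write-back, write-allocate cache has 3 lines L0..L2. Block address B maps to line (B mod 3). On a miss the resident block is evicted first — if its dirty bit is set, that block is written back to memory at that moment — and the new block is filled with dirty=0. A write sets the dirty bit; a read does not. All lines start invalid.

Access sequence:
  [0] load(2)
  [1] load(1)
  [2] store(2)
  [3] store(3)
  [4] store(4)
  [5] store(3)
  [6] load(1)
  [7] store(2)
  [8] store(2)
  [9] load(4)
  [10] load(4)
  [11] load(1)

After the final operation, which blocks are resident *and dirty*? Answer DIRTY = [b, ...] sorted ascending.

0: R B2 -> L2 miss  d=-]
1: R B1 -> L1 miss  d=-]
2: W B2 -> L2 hit  d=D]
3: W B3 -> L0 miss  d=D]
4: W B4 -> L1 miss  d=D]
5: W B3 -> L0 hit  d=D]
6: R B1 -> L1 miss wb->B4  d=-]
7: W B2 -> L2 hit  d=D]
8: W B2 -> L2 hit  d=D]
9: R B4 -> L1 miss  d=-]
10: R B4 -> L1 hit  d=-]
11: R B1 -> L1 miss  d=-]

DIRTY = [2, 3]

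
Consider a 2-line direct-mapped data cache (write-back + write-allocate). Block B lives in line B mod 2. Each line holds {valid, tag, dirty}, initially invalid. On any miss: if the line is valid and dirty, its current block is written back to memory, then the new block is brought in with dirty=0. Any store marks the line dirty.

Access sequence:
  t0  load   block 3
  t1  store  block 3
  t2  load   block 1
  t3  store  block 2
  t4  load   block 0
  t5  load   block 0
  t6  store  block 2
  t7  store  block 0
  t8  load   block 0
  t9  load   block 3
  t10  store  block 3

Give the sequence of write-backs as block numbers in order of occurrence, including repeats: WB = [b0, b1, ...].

WB = [3, 2, 2]

  0 | R B3 → L1 miss [-]
  1 | W B3 → L1 hit [D]
  2 | R B1 → L1 miss wb→B3 [-]
  3 | W B2 → L0 miss [D]
  4 | R B0 → L0 miss wb→B2 [-]
  5 | R B0 → L0 hit [-]
  6 | W B2 → L0 miss [D]
  7 | W B0 → L0 miss wb→B2 [D]
  8 | R B0 → L0 hit [D]
  9 | R B3 → L1 miss [-]
  10 | W B3 → L1 hit [D]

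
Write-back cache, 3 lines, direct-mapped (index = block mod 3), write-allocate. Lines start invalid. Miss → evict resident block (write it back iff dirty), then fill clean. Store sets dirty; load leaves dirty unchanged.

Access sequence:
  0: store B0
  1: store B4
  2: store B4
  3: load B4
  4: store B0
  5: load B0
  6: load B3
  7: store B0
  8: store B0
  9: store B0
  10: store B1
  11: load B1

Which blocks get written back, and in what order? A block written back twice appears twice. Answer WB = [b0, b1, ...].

WB = [0, 4]

0: W B0 → L0 miss [D]
1: W B4 → L1 miss [D]
2: W B4 → L1 hit [D]
3: R B4 → L1 hit [D]
4: W B0 → L0 hit [D]
5: R B0 → L0 hit [D]
6: R B3 → L0 miss wb→B0 [-]
7: W B0 → L0 miss [D]
8: W B0 → L0 hit [D]
9: W B0 → L0 hit [D]
10: W B1 → L1 miss wb→B4 [D]
11: R B1 → L1 hit [D]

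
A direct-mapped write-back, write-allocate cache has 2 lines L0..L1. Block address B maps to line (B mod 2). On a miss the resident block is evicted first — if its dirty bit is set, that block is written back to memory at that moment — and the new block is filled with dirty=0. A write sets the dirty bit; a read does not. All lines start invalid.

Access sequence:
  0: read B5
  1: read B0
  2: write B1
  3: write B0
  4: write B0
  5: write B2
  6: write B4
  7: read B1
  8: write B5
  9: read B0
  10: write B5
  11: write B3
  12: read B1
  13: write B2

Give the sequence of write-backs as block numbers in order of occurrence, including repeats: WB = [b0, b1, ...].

WB = [0, 2, 1, 4, 5, 3]

  0 | R B5 → L1 miss [-]
  1 | R B0 → L0 miss [-]
  2 | W B1 → L1 miss [D]
  3 | W B0 → L0 hit [D]
  4 | W B0 → L0 hit [D]
  5 | W B2 → L0 miss wb→B0 [D]
  6 | W B4 → L0 miss wb→B2 [D]
  7 | R B1 → L1 hit [D]
  8 | W B5 → L1 miss wb→B1 [D]
  9 | R B0 → L0 miss wb→B4 [-]
  10 | W B5 → L1 hit [D]
  11 | W B3 → L1 miss wb→B5 [D]
  12 | R B1 → L1 miss wb→B3 [-]
  13 | W B2 → L0 miss [D]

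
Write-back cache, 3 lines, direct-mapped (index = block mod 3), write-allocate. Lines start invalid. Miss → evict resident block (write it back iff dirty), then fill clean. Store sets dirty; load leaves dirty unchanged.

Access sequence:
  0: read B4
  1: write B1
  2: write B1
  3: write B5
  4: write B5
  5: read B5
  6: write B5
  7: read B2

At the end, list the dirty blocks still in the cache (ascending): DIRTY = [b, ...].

0: R B4 → L1 miss [-]
1: W B1 → L1 miss [D]
2: W B1 → L1 hit [D]
3: W B5 → L2 miss [D]
4: W B5 → L2 hit [D]
5: R B5 → L2 hit [D]
6: W B5 → L2 hit [D]
7: R B2 → L2 miss wb→B5 [-]

DIRTY = [1]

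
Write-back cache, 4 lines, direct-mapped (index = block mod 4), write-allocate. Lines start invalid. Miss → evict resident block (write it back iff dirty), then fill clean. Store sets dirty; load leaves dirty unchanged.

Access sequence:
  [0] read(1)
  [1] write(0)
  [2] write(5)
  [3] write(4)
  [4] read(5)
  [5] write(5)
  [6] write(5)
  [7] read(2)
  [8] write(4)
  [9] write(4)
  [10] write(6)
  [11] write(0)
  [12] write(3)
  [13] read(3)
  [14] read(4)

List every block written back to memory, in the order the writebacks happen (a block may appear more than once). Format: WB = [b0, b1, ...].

0: R B1 → L1 miss [-]
1: W B0 → L0 miss [D]
2: W B5 → L1 miss [D]
3: W B4 → L0 miss wb→B0 [D]
4: R B5 → L1 hit [D]
5: W B5 → L1 hit [D]
6: W B5 → L1 hit [D]
7: R B2 → L2 miss [-]
8: W B4 → L0 hit [D]
9: W B4 → L0 hit [D]
10: W B6 → L2 miss [D]
11: W B0 → L0 miss wb→B4 [D]
12: W B3 → L3 miss [D]
13: R B3 → L3 hit [D]
14: R B4 → L0 miss wb→B0 [-]

WB = [0, 4, 0]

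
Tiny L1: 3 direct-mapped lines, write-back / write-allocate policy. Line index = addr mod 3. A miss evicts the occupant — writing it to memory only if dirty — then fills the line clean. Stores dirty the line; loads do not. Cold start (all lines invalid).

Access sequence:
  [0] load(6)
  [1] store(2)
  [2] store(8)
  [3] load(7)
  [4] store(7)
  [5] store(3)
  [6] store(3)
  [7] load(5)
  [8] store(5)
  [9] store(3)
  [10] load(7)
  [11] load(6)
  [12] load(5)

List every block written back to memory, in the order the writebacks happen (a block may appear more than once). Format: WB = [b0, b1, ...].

WB = [2, 8, 3]

  0 | R B6 → L0 miss [-]
  1 | W B2 → L2 miss [D]
  2 | W B8 → L2 miss wb→B2 [D]
  3 | R B7 → L1 miss [-]
  4 | W B7 → L1 hit [D]
  5 | W B3 → L0 miss [D]
  6 | W B3 → L0 hit [D]
  7 | R B5 → L2 miss wb→B8 [-]
  8 | W B5 → L2 hit [D]
  9 | W B3 → L0 hit [D]
  10 | R B7 → L1 hit [D]
  11 | R B6 → L0 miss wb→B3 [-]
  12 | R B5 → L2 hit [D]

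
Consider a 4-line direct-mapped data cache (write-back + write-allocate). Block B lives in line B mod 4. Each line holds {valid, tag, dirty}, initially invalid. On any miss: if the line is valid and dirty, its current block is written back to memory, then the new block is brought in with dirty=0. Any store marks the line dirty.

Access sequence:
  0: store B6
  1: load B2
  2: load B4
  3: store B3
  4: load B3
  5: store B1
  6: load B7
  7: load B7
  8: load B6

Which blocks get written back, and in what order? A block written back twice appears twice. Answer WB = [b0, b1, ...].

WB = [6, 3]

  0 | W B6 → L2 miss [D]
  1 | R B2 → L2 miss wb→B6 [-]
  2 | R B4 → L0 miss [-]
  3 | W B3 → L3 miss [D]
  4 | R B3 → L3 hit [D]
  5 | W B1 → L1 miss [D]
  6 | R B7 → L3 miss wb→B3 [-]
  7 | R B7 → L3 hit [-]
  8 | R B6 → L2 miss [-]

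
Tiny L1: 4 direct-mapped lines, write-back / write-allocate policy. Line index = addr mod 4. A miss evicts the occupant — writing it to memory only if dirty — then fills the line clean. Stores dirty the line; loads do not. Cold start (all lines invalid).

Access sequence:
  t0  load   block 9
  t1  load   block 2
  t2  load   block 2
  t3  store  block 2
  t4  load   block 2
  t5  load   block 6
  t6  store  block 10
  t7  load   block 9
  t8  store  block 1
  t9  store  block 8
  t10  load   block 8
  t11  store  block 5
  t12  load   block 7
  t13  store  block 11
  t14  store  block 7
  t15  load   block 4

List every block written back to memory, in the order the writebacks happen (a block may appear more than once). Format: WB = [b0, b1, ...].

0: R B9 → L1 miss [-]
1: R B2 → L2 miss [-]
2: R B2 → L2 hit [-]
3: W B2 → L2 hit [D]
4: R B2 → L2 hit [D]
5: R B6 → L2 miss wb→B2 [-]
6: W B10 → L2 miss [D]
7: R B9 → L1 hit [-]
8: W B1 → L1 miss [D]
9: W B8 → L0 miss [D]
10: R B8 → L0 hit [D]
11: W B5 → L1 miss wb→B1 [D]
12: R B7 → L3 miss [-]
13: W B11 → L3 miss [D]
14: W B7 → L3 miss wb→B11 [D]
15: R B4 → L0 miss wb→B8 [-]

WB = [2, 1, 11, 8]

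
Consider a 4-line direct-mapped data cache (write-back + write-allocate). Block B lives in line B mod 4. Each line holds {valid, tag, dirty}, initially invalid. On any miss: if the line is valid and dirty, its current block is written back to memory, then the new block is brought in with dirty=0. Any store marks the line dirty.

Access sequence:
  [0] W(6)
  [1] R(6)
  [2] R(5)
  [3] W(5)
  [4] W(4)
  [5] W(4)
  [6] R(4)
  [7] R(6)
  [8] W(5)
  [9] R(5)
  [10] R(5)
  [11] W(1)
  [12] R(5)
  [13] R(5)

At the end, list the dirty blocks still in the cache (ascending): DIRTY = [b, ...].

0: W B6 → L2 miss [D]
1: R B6 → L2 hit [D]
2: R B5 → L1 miss [-]
3: W B5 → L1 hit [D]
4: W B4 → L0 miss [D]
5: W B4 → L0 hit [D]
6: R B4 → L0 hit [D]
7: R B6 → L2 hit [D]
8: W B5 → L1 hit [D]
9: R B5 → L1 hit [D]
10: R B5 → L1 hit [D]
11: W B1 → L1 miss wb→B5 [D]
12: R B5 → L1 miss wb→B1 [-]
13: R B5 → L1 hit [-]

DIRTY = [4, 6]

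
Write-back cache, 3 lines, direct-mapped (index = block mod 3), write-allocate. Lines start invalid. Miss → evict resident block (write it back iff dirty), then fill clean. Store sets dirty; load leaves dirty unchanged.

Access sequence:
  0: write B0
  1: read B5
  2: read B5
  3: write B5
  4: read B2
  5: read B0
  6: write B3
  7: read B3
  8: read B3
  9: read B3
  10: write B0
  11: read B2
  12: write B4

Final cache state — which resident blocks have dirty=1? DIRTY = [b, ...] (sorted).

0: W B0 → L0 miss [D]
1: R B5 → L2 miss [-]
2: R B5 → L2 hit [-]
3: W B5 → L2 hit [D]
4: R B2 → L2 miss wb→B5 [-]
5: R B0 → L0 hit [D]
6: W B3 → L0 miss wb→B0 [D]
7: R B3 → L0 hit [D]
8: R B3 → L0 hit [D]
9: R B3 → L0 hit [D]
10: W B0 → L0 miss wb→B3 [D]
11: R B2 → L2 hit [-]
12: W B4 → L1 miss [D]

DIRTY = [0, 4]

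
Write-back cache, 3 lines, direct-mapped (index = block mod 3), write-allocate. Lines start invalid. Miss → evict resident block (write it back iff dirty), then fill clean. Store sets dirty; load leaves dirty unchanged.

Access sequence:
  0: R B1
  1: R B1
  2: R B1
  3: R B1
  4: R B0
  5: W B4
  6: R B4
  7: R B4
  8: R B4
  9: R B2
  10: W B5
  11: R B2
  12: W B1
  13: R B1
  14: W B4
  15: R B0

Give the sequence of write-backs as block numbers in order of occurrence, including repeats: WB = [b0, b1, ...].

WB = [5, 4, 1]

  0 | R B1 → L1 miss [-]
  1 | R B1 → L1 hit [-]
  2 | R B1 → L1 hit [-]
  3 | R B1 → L1 hit [-]
  4 | R B0 → L0 miss [-]
  5 | W B4 → L1 miss [D]
  6 | R B4 → L1 hit [D]
  7 | R B4 → L1 hit [D]
  8 | R B4 → L1 hit [D]
  9 | R B2 → L2 miss [-]
  10 | W B5 → L2 miss [D]
  11 | R B2 → L2 miss wb→B5 [-]
  12 | W B1 → L1 miss wb→B4 [D]
  13 | R B1 → L1 hit [D]
  14 | W B4 → L1 miss wb→B1 [D]
  15 | R B0 → L0 hit [-]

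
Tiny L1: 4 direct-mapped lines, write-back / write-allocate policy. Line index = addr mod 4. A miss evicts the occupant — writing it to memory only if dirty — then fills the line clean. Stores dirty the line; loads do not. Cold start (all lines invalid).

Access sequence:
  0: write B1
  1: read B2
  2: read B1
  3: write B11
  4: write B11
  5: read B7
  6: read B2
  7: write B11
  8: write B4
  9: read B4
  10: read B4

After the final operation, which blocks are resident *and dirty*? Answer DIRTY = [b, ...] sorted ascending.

DIRTY = [1, 4, 11]

0: W B1 -> L1 miss  d=D]
1: R B2 -> L2 miss  d=-]
2: R B1 -> L1 hit  d=D]
3: W B11 -> L3 miss  d=D]
4: W B11 -> L3 hit  d=D]
5: R B7 -> L3 miss wb->B11  d=-]
6: R B2 -> L2 hit  d=-]
7: W B11 -> L3 miss  d=D]
8: W B4 -> L0 miss  d=D]
9: R B4 -> L0 hit  d=D]
10: R B4 -> L0 hit  d=D]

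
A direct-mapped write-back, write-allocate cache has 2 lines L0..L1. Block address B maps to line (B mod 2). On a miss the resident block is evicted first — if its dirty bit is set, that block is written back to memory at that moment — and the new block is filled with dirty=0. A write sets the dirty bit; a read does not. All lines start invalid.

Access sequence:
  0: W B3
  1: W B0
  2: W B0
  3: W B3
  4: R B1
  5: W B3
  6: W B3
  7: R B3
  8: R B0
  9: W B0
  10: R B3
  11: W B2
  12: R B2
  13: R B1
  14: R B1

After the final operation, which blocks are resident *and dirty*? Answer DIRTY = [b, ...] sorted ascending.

DIRTY = [2]

0: W B3 → L1 miss [D]
1: W B0 → L0 miss [D]
2: W B0 → L0 hit [D]
3: W B3 → L1 hit [D]
4: R B1 → L1 miss wb→B3 [-]
5: W B3 → L1 miss [D]
6: W B3 → L1 hit [D]
7: R B3 → L1 hit [D]
8: R B0 → L0 hit [D]
9: W B0 → L0 hit [D]
10: R B3 → L1 hit [D]
11: W B2 → L0 miss wb→B0 [D]
12: R B2 → L0 hit [D]
13: R B1 → L1 miss wb→B3 [-]
14: R B1 → L1 hit [-]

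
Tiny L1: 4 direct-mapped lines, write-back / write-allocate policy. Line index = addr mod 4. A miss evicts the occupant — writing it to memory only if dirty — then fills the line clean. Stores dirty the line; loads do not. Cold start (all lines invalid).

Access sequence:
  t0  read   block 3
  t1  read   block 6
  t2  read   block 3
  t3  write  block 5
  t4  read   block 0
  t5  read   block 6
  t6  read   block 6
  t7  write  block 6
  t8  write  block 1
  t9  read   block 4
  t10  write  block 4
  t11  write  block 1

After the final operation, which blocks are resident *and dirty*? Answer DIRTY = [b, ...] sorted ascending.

  0 | R B3 → L3 miss [-]
  1 | R B6 → L2 miss [-]
  2 | R B3 → L3 hit [-]
  3 | W B5 → L1 miss [D]
  4 | R B0 → L0 miss [-]
  5 | R B6 → L2 hit [-]
  6 | R B6 → L2 hit [-]
  7 | W B6 → L2 hit [D]
  8 | W B1 → L1 miss wb→B5 [D]
  9 | R B4 → L0 miss [-]
  10 | W B4 → L0 hit [D]
  11 | W B1 → L1 hit [D]

DIRTY = [1, 4, 6]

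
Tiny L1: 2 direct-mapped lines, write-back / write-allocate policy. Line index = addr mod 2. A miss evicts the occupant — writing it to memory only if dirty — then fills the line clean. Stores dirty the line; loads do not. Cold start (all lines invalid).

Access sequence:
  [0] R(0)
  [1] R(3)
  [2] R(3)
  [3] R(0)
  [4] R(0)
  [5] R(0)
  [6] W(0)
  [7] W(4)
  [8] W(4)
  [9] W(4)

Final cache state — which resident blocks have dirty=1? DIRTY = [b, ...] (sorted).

DIRTY = [4]

0: R B0 -> L0 miss  d=-]
1: R B3 -> L1 miss  d=-]
2: R B3 -> L1 hit  d=-]
3: R B0 -> L0 hit  d=-]
4: R B0 -> L0 hit  d=-]
5: R B0 -> L0 hit  d=-]
6: W B0 -> L0 hit  d=D]
7: W B4 -> L0 miss wb->B0  d=D]
8: W B4 -> L0 hit  d=D]
9: W B4 -> L0 hit  d=D]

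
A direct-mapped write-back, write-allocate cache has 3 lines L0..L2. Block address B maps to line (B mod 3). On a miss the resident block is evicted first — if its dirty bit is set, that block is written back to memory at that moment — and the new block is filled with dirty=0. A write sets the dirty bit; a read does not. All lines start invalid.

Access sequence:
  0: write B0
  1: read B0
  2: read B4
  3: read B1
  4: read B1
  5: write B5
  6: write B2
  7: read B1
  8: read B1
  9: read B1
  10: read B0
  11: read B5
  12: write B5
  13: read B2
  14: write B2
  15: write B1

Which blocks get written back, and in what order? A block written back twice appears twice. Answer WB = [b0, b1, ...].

WB = [5, 2, 5]

  0 | W B0 → L0 miss [D]
  1 | R B0 → L0 hit [D]
  2 | R B4 → L1 miss [-]
  3 | R B1 → L1 miss [-]
  4 | R B1 → L1 hit [-]
  5 | W B5 → L2 miss [D]
  6 | W B2 → L2 miss wb→B5 [D]
  7 | R B1 → L1 hit [-]
  8 | R B1 → L1 hit [-]
  9 | R B1 → L1 hit [-]
  10 | R B0 → L0 hit [D]
  11 | R B5 → L2 miss wb→B2 [-]
  12 | W B5 → L2 hit [D]
  13 | R B2 → L2 miss wb→B5 [-]
  14 | W B2 → L2 hit [D]
  15 | W B1 → L1 hit [D]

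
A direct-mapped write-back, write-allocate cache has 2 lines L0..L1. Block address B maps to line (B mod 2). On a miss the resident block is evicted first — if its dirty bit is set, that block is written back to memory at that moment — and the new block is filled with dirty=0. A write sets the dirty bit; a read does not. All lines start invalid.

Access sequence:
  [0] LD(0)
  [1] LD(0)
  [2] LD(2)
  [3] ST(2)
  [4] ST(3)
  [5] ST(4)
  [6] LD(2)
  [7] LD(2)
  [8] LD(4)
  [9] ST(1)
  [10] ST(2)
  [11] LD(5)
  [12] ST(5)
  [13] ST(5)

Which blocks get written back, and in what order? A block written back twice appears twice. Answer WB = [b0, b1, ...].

0: R B0 → L0 miss [-]
1: R B0 → L0 hit [-]
2: R B2 → L0 miss [-]
3: W B2 → L0 hit [D]
4: W B3 → L1 miss [D]
5: W B4 → L0 miss wb→B2 [D]
6: R B2 → L0 miss wb→B4 [-]
7: R B2 → L0 hit [-]
8: R B4 → L0 miss [-]
9: W B1 → L1 miss wb→B3 [D]
10: W B2 → L0 miss [D]
11: R B5 → L1 miss wb→B1 [-]
12: W B5 → L1 hit [D]
13: W B5 → L1 hit [D]

WB = [2, 4, 3, 1]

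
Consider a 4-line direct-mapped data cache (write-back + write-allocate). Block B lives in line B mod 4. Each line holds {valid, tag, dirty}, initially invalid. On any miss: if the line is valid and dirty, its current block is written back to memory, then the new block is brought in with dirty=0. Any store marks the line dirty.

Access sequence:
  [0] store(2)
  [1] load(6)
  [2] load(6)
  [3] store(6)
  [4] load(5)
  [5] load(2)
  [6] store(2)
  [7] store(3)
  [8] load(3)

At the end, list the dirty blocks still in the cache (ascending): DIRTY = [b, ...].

DIRTY = [2, 3]

0: W B2 → L2 miss [D]
1: R B6 → L2 miss wb→B2 [-]
2: R B6 → L2 hit [-]
3: W B6 → L2 hit [D]
4: R B5 → L1 miss [-]
5: R B2 → L2 miss wb→B6 [-]
6: W B2 → L2 hit [D]
7: W B3 → L3 miss [D]
8: R B3 → L3 hit [D]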